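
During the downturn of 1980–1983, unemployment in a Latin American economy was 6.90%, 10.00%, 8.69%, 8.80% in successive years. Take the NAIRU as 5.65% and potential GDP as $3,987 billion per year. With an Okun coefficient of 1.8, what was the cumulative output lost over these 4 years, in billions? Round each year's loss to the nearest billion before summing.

$846 billion

Year 1980: gap = -1.8 × (6.9 - 5.65) = -2.25%, loss ≈ 3987 × 2.25/100 ≈ 90.
Year 1981: gap = -1.8 × (10 - 5.65) = -7.83%, loss ≈ 3987 × 7.83/100 ≈ 312.
Year 1982: gap = -1.8 × (8.69 - 5.65) = -5.472%, loss ≈ 3987 × 5.472/100 ≈ 218.
Year 1983: gap = -1.8 × (8.8 - 5.65) = -5.67%, loss ≈ 3987 × 5.67/100 ≈ 226.
Total lost output = 90 + 312 + 218 + 226 = 846 billion.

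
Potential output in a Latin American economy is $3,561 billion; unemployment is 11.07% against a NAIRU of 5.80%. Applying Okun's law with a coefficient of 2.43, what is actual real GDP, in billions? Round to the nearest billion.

$3,105 billion

Unemployment gap = 11.07 - 5.8 = 5.27 points, so the output gap is -2.43 × 5.27 = -12.8061%.
Actual GDP = 3561 × (1 - 12.8061/100) = 3561 × 0.871939 ≈ 3105 billion.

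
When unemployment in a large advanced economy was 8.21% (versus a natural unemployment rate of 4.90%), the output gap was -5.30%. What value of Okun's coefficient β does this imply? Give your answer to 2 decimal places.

β ≈ 1.60

Okun's law: output gap = -β × (u - u*).
-5.30 = -β × (8.21 - 4.9) = -β × 3.31, so β = 5.3/3.31 = 1.60.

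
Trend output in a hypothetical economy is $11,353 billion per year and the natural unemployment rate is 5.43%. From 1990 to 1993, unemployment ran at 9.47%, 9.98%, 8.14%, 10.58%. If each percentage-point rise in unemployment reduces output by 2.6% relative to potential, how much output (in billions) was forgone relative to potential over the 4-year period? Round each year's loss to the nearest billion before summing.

$4,856 billion

Year 1990: gap = -2.6 × (9.47 - 5.43) = -10.504%, loss ≈ 11353 × 10.504/100 ≈ 1193.
Year 1991: gap = -2.6 × (9.98 - 5.43) = -11.83%, loss ≈ 11353 × 11.83/100 ≈ 1343.
Year 1992: gap = -2.6 × (8.14 - 5.43) = -7.046%, loss ≈ 11353 × 7.046/100 ≈ 800.
Year 1993: gap = -2.6 × (10.58 - 5.43) = -13.39%, loss ≈ 11353 × 13.39/100 ≈ 1520.
Total lost output = 1193 + 1343 + 800 + 1520 = 4856 billion.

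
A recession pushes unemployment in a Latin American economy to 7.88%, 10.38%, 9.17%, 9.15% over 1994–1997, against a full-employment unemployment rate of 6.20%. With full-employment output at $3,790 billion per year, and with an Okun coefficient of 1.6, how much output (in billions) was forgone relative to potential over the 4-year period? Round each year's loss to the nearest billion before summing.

$714 billion

Year 1994: gap = -1.6 × (7.88 - 6.2) = -2.688%, loss ≈ 3790 × 2.688/100 ≈ 102.
Year 1995: gap = -1.6 × (10.38 - 6.2) = -6.688%, loss ≈ 3790 × 6.688/100 ≈ 253.
Year 1996: gap = -1.6 × (9.17 - 6.2) = -4.752%, loss ≈ 3790 × 4.752/100 ≈ 180.
Year 1997: gap = -1.6 × (9.15 - 6.2) = -4.72%, loss ≈ 3790 × 4.72/100 ≈ 179.
Total lost output = 102 + 253 + 180 + 179 = 714 billion.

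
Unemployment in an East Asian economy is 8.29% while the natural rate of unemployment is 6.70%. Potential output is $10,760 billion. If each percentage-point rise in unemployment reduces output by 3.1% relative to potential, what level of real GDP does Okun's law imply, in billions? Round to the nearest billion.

$10,230 billion

Unemployment gap = 8.29 - 6.7 = 1.59 points, so the output gap is -3.1 × 1.59 = -4.929%.
Actual GDP = 10760 × (1 - 4.929/100) = 10760 × 0.95071 ≈ 10230 billion.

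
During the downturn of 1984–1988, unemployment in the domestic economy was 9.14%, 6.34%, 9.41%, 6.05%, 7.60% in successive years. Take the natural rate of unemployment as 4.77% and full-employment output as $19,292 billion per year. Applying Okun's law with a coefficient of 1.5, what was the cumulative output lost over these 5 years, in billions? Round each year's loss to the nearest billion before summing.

Year 1984: gap = -1.5 × (9.14 - 4.77) = -6.555%, loss ≈ 19292 × 6.555/100 ≈ 1265.
Year 1985: gap = -1.5 × (6.34 - 4.77) = -2.355%, loss ≈ 19292 × 2.355/100 ≈ 454.
Year 1986: gap = -1.5 × (9.41 - 4.77) = -6.96%, loss ≈ 19292 × 6.96/100 ≈ 1343.
Year 1987: gap = -1.5 × (6.05 - 4.77) = -1.92%, loss ≈ 19292 × 1.92/100 ≈ 370.
Year 1988: gap = -1.5 × (7.6 - 4.77) = -4.245%, loss ≈ 19292 × 4.245/100 ≈ 819.
Total lost output = 1265 + 454 + 1343 + 370 + 819 = 4251 billion.

$4,251 billion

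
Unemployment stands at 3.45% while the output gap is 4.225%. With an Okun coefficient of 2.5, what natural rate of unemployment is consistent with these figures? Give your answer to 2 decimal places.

From Okun's law, u - u* = -(output gap)/β = -(4.225)/2.5 = -1.69 points.
So u* = 3.45 + 1.69 = 5.14%.

5.14%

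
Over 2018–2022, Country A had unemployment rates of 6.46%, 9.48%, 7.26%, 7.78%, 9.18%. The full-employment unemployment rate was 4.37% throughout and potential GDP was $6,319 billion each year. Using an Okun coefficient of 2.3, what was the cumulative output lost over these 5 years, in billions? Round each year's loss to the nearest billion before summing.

$2,662 billion

Year 2018: gap = -2.3 × (6.46 - 4.37) = -4.807%, loss ≈ 6319 × 4.807/100 ≈ 304.
Year 2019: gap = -2.3 × (9.48 - 4.37) = -11.753%, loss ≈ 6319 × 11.753/100 ≈ 743.
Year 2020: gap = -2.3 × (7.26 - 4.37) = -6.647%, loss ≈ 6319 × 6.647/100 ≈ 420.
Year 2021: gap = -2.3 × (7.78 - 4.37) = -7.843%, loss ≈ 6319 × 7.843/100 ≈ 496.
Year 2022: gap = -2.3 × (9.18 - 4.37) = -11.063%, loss ≈ 6319 × 11.063/100 ≈ 699.
Total lost output = 304 + 743 + 420 + 496 + 699 = 2662 billion.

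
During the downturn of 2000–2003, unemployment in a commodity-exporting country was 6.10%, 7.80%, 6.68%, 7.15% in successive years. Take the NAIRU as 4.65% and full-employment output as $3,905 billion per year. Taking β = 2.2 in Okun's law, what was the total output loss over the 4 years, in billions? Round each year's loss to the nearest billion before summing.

Year 2000: gap = -2.2 × (6.1 - 4.65) = -3.19%, loss ≈ 3905 × 3.19/100 ≈ 125.
Year 2001: gap = -2.2 × (7.8 - 4.65) = -6.93%, loss ≈ 3905 × 6.93/100 ≈ 271.
Year 2002: gap = -2.2 × (6.68 - 4.65) = -4.466%, loss ≈ 3905 × 4.466/100 ≈ 174.
Year 2003: gap = -2.2 × (7.15 - 4.65) = -5.5%, loss ≈ 3905 × 5.5/100 ≈ 215.
Total lost output = 125 + 271 + 174 + 215 = 785 billion.

$785 billion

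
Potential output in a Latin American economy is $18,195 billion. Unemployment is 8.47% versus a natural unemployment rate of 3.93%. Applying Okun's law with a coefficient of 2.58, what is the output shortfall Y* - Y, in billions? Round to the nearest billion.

$2,131 billion

Output gap = -2.58 × (8.47 - 3.93) = -2.58 × 4.54 = -11.7132%.
Actual GDP ≈ 18195 × 0.882868 ≈ 16064 billion, so the shortfall is 18195 - 16064 = 2131 billion.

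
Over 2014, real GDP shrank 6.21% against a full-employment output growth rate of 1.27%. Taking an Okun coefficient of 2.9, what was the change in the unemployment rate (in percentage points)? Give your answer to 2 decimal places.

2.58 percentage points

Growth-rate Okun's law: g_Y = g_Y* - β × Δu, so Δu = (g_Y* - g_Y)/β.
Δu = (1.27 + 6.21)/2.9 = 7.48/2.9 = 2.58 percentage points.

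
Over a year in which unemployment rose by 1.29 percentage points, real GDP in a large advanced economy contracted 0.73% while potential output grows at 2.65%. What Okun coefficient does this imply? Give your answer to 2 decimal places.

β ≈ 2.62

Growth form: g_Y = g_Y* - β × Δu, so β = (g_Y* - g_Y)/Δu.
β = (2.65 + 0.73)/1.29 = 3.38/1.29 = 2.62.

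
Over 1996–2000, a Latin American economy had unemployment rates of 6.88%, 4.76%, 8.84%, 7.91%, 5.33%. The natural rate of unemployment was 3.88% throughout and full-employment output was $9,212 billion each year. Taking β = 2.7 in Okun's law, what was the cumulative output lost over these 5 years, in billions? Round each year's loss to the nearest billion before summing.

Year 1996: gap = -2.7 × (6.88 - 3.88) = -8.1%, loss ≈ 9212 × 8.1/100 ≈ 746.
Year 1997: gap = -2.7 × (4.76 - 3.88) = -2.376%, loss ≈ 9212 × 2.376/100 ≈ 219.
Year 1998: gap = -2.7 × (8.84 - 3.88) = -13.392%, loss ≈ 9212 × 13.392/100 ≈ 1234.
Year 1999: gap = -2.7 × (7.91 - 3.88) = -10.881%, loss ≈ 9212 × 10.881/100 ≈ 1002.
Year 2000: gap = -2.7 × (5.33 - 3.88) = -3.915%, loss ≈ 9212 × 3.915/100 ≈ 361.
Total lost output = 746 + 219 + 1234 + 1002 + 361 = 3562 billion.

$3,562 billion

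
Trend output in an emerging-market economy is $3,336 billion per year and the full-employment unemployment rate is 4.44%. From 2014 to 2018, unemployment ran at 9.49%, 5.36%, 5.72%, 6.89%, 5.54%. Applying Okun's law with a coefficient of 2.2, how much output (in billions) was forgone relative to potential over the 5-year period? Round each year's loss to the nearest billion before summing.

Year 2014: gap = -2.2 × (9.49 - 4.44) = -11.11%, loss ≈ 3336 × 11.11/100 ≈ 371.
Year 2015: gap = -2.2 × (5.36 - 4.44) = -2.024%, loss ≈ 3336 × 2.024/100 ≈ 68.
Year 2016: gap = -2.2 × (5.72 - 4.44) = -2.816%, loss ≈ 3336 × 2.816/100 ≈ 94.
Year 2017: gap = -2.2 × (6.89 - 4.44) = -5.39%, loss ≈ 3336 × 5.39/100 ≈ 180.
Year 2018: gap = -2.2 × (5.54 - 4.44) = -2.42%, loss ≈ 3336 × 2.42/100 ≈ 81.
Total lost output = 371 + 68 + 94 + 180 + 81 = 794 billion.

$794 billion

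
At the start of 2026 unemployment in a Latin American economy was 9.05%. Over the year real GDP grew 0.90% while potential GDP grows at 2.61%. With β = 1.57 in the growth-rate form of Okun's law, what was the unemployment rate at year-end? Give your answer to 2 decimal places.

Growth-rate Okun's law: g_Y = g_Y* - β × Δu, so Δu = (g_Y* - g_Y)/β.
Δu = (2.61 - 0.9)/1.57 = 1.71/1.57 = 1.09 percentage points.
Year-end unemployment = 9.05 + 1.09 = 10.14%.

10.14%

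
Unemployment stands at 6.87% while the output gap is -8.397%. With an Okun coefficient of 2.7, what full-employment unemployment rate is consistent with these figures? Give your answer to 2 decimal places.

From Okun's law, u - u* = -(output gap)/β = -(-8.397)/2.7 = 3.11 points.
So u* = 6.87 - 3.11 = 3.76%.

3.76%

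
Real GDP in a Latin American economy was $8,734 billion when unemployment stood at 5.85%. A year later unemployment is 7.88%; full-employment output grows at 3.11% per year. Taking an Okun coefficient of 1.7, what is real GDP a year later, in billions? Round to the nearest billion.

Δu = 7.88 - 5.85 = 2.03 points.
Okun's law (growth form): g_Y = g_Y* - β × Δu = 3.11 - 1.7 × (2.03) = 3.11 - 3.451 = -0.341%.
Real GDP in the next year = 8734 × (1 - 0.341/100) = 8734 × 0.99659 ≈ 8704 billion.

$8,704 billion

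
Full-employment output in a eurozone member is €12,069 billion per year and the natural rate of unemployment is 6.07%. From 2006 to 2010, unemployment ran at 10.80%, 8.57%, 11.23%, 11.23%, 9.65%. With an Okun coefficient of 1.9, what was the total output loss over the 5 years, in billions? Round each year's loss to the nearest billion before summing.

Year 2006: gap = -1.9 × (10.8 - 6.07) = -8.987%, loss ≈ 12069 × 8.987/100 ≈ 1085.
Year 2007: gap = -1.9 × (8.57 - 6.07) = -4.75%, loss ≈ 12069 × 4.75/100 ≈ 573.
Year 2008: gap = -1.9 × (11.23 - 6.07) = -9.804%, loss ≈ 12069 × 9.804/100 ≈ 1183.
Year 2009: gap = -1.9 × (11.23 - 6.07) = -9.804%, loss ≈ 12069 × 9.804/100 ≈ 1183.
Year 2010: gap = -1.9 × (9.65 - 6.07) = -6.802%, loss ≈ 12069 × 6.802/100 ≈ 821.
Total lost output = 1085 + 573 + 1183 + 1183 + 821 = 4845 billion.

€4,845 billion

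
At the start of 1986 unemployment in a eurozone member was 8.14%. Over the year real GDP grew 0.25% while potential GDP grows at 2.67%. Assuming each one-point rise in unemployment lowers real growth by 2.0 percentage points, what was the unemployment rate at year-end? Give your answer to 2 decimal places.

9.35%

Growth-rate Okun's law: g_Y = g_Y* - β × Δu, so Δu = (g_Y* - g_Y)/β.
Δu = (2.67 - 0.25)/2.0 = 2.42/2.0 = 1.21 percentage points.
Year-end unemployment = 8.14 + 1.21 = 9.35%.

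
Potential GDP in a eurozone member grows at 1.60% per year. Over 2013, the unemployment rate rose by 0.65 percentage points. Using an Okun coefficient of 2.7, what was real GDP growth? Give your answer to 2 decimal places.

-0.16%

Growth-rate Okun's law: g_Y = g_Y* - β × Δu.
g_Y = 1.60 - 2.7 × (0.65) = 1.6 - 1.755 = -0.155%, i.e. -0.16% to 2 d.p.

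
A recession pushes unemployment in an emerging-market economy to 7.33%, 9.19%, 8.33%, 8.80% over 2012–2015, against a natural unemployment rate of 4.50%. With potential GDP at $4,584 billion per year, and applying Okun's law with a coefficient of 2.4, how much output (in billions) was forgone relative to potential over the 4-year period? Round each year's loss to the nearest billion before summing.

Year 2012: gap = -2.4 × (7.33 - 4.5) = -6.792%, loss ≈ 4584 × 6.792/100 ≈ 311.
Year 2013: gap = -2.4 × (9.19 - 4.5) = -11.256%, loss ≈ 4584 × 11.256/100 ≈ 516.
Year 2014: gap = -2.4 × (8.33 - 4.5) = -9.192%, loss ≈ 4584 × 9.192/100 ≈ 421.
Year 2015: gap = -2.4 × (8.8 - 4.5) = -10.32%, loss ≈ 4584 × 10.32/100 ≈ 473.
Total lost output = 311 + 516 + 421 + 473 = 1721 billion.

$1,721 billion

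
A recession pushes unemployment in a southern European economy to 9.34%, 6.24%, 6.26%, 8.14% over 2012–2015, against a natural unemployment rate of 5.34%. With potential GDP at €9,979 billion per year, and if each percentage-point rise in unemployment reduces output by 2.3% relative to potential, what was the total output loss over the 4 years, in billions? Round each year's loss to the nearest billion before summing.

€1,979 billion

Year 2012: gap = -2.3 × (9.34 - 5.34) = -9.2%, loss ≈ 9979 × 9.2/100 ≈ 918.
Year 2013: gap = -2.3 × (6.24 - 5.34) = -2.07%, loss ≈ 9979 × 2.07/100 ≈ 207.
Year 2014: gap = -2.3 × (6.26 - 5.34) = -2.116%, loss ≈ 9979 × 2.116/100 ≈ 211.
Year 2015: gap = -2.3 × (8.14 - 5.34) = -6.44%, loss ≈ 9979 × 6.44/100 ≈ 643.
Total lost output = 918 + 207 + 211 + 643 = 1979 billion.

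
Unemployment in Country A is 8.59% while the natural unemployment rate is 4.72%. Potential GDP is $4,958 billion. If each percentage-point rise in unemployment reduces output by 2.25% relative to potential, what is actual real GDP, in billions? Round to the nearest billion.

Unemployment gap = 8.59 - 4.72 = 3.87 points, so the output gap is -2.25 × 3.87 = -8.7075%.
Actual GDP = 4958 × (1 - 8.7075/100) = 4958 × 0.912925 ≈ 4526 billion.

$4,526 billion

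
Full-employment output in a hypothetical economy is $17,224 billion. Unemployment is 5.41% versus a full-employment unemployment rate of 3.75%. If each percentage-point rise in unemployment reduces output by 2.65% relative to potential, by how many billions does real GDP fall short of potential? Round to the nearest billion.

$758 billion

Output gap = -2.65 × (5.41 - 3.75) = -2.65 × 1.66 = -4.399%.
Actual GDP ≈ 17224 × 0.95601 ≈ 16466 billion, so the shortfall is 17224 - 16466 = 758 billion.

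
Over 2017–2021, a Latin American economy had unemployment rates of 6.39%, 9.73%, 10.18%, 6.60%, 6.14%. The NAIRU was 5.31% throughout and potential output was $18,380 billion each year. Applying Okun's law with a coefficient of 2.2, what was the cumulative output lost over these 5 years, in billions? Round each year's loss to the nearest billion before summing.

Year 2017: gap = -2.2 × (6.39 - 5.31) = -2.376%, loss ≈ 18380 × 2.376/100 ≈ 437.
Year 2018: gap = -2.2 × (9.73 - 5.31) = -9.724%, loss ≈ 18380 × 9.724/100 ≈ 1787.
Year 2019: gap = -2.2 × (10.18 - 5.31) = -10.714%, loss ≈ 18380 × 10.714/100 ≈ 1969.
Year 2020: gap = -2.2 × (6.6 - 5.31) = -2.838%, loss ≈ 18380 × 2.838/100 ≈ 522.
Year 2021: gap = -2.2 × (6.14 - 5.31) = -1.826%, loss ≈ 18380 × 1.826/100 ≈ 336.
Total lost output = 437 + 1787 + 1969 + 522 + 336 = 5051 billion.

$5,051 billion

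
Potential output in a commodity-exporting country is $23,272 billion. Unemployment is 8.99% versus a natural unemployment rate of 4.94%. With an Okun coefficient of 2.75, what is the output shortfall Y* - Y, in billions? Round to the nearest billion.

Output gap = -2.75 × (8.99 - 4.94) = -2.75 × 4.05 = -11.1375%.
Actual GDP ≈ 23272 × 0.888625 ≈ 20680 billion, so the shortfall is 23272 - 20680 = 2592 billion.

$2,592 billion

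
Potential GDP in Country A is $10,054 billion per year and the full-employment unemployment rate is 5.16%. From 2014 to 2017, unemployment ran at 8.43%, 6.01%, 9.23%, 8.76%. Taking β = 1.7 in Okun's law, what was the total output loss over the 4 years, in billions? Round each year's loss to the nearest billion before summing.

$2,015 billion

Year 2014: gap = -1.7 × (8.43 - 5.16) = -5.559%, loss ≈ 10054 × 5.559/100 ≈ 559.
Year 2015: gap = -1.7 × (6.01 - 5.16) = -1.445%, loss ≈ 10054 × 1.445/100 ≈ 145.
Year 2016: gap = -1.7 × (9.23 - 5.16) = -6.919%, loss ≈ 10054 × 6.919/100 ≈ 696.
Year 2017: gap = -1.7 × (8.76 - 5.16) = -6.12%, loss ≈ 10054 × 6.12/100 ≈ 615.
Total lost output = 559 + 145 + 696 + 615 = 2015 billion.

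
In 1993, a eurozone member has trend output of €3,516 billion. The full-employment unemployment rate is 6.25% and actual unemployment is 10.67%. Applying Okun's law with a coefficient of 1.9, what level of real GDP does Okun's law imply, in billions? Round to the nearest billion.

€3,221 billion

Unemployment gap = 10.67 - 6.25 = 4.42 points, so the output gap is -1.9 × 4.42 = -8.398%.
Actual GDP = 3516 × (1 - 8.398/100) = 3516 × 0.91602 ≈ 3221 billion.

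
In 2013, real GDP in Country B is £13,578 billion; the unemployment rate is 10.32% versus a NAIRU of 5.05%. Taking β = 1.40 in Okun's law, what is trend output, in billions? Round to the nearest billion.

Unemployment gap = 10.32 - 5.05 = 5.27 points, so output gap = -1.4 × 5.27 = -7.378%.
Since Y = Y* × (1 + gap/100), Y* = 13578/0.92622 ≈ 14660 billion.

£14,660 billion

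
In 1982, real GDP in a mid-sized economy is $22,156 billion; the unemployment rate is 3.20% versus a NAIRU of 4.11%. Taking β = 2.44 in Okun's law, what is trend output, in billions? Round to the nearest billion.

Unemployment gap = 3.2 - 4.11 = -0.91 points, so output gap = -2.44 × (-0.91) = 2.2204%.
Since Y = Y* × (1 + gap/100), Y* = 22156/1.022204 ≈ 21675 billion.

$21,675 billion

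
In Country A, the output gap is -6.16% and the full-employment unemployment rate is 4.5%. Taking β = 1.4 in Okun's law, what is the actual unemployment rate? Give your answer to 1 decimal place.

From Okun's law, u - u* = -(output gap)/β = -(-6.16)/1.4 = 4.4 points.
So u = 4.5 + 4.4 = 8.9%.

8.9%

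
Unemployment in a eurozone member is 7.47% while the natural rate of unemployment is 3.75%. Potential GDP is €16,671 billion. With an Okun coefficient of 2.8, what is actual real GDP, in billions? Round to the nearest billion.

€14,935 billion

Unemployment gap = 7.47 - 3.75 = 3.72 points, so the output gap is -2.8 × 3.72 = -10.416%.
Actual GDP = 16671 × (1 - 10.416/100) = 16671 × 0.89584 ≈ 14935 billion.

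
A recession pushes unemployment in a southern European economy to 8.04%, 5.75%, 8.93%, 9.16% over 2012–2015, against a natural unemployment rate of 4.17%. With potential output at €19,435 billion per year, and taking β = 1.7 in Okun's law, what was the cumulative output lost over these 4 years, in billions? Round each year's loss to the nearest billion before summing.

Year 2012: gap = -1.7 × (8.04 - 4.17) = -6.579%, loss ≈ 19435 × 6.579/100 ≈ 1279.
Year 2013: gap = -1.7 × (5.75 - 4.17) = -2.686%, loss ≈ 19435 × 2.686/100 ≈ 522.
Year 2014: gap = -1.7 × (8.93 - 4.17) = -8.092%, loss ≈ 19435 × 8.092/100 ≈ 1573.
Year 2015: gap = -1.7 × (9.16 - 4.17) = -8.483%, loss ≈ 19435 × 8.483/100 ≈ 1649.
Total lost output = 1279 + 522 + 1573 + 1649 = 5023 billion.

€5,023 billion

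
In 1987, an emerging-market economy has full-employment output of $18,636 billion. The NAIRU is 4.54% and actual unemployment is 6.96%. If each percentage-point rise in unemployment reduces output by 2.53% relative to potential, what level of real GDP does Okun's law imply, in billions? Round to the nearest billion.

$17,495 billion

Unemployment gap = 6.96 - 4.54 = 2.42 points, so the output gap is -2.53 × 2.42 = -6.1226%.
Actual GDP = 18636 × (1 - 6.1226/100) = 18636 × 0.938774 ≈ 17495 billion.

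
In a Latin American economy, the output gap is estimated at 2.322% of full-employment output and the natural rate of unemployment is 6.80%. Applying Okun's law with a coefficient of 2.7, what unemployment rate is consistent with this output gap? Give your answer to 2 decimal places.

From Okun's law, u - u* = -(output gap)/β = -(2.322)/2.7 = -0.86 points.
So u = 6.8 - 0.86 = 5.94%.

5.94%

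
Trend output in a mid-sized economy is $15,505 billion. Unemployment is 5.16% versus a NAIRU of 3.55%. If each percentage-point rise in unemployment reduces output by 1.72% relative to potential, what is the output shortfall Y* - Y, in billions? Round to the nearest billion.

Output gap = -1.72 × (5.16 - 3.55) = -1.72 × 1.61 = -2.7692%.
Actual GDP ≈ 15505 × 0.972308 ≈ 15076 billion, so the shortfall is 15505 - 15076 = 429 billion.

$429 billion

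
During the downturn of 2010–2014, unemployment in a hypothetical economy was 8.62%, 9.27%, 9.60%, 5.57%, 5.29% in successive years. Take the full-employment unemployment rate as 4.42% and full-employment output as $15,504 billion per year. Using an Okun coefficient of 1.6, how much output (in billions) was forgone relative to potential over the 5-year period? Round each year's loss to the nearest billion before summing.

$4,031 billion

Year 2010: gap = -1.6 × (8.62 - 4.42) = -6.72%, loss ≈ 15504 × 6.72/100 ≈ 1042.
Year 2011: gap = -1.6 × (9.27 - 4.42) = -7.76%, loss ≈ 15504 × 7.76/100 ≈ 1203.
Year 2012: gap = -1.6 × (9.6 - 4.42) = -8.288%, loss ≈ 15504 × 8.288/100 ≈ 1285.
Year 2013: gap = -1.6 × (5.57 - 4.42) = -1.84%, loss ≈ 15504 × 1.84/100 ≈ 285.
Year 2014: gap = -1.6 × (5.29 - 4.42) = -1.392%, loss ≈ 15504 × 1.392/100 ≈ 216.
Total lost output = 1042 + 1203 + 1285 + 285 + 216 = 4031 billion.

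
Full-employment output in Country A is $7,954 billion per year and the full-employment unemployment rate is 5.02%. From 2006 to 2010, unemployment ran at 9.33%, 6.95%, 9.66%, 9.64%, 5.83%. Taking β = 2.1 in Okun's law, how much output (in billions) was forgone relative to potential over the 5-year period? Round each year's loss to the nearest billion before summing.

$2,724 billion

Year 2006: gap = -2.1 × (9.33 - 5.02) = -9.051%, loss ≈ 7954 × 9.051/100 ≈ 720.
Year 2007: gap = -2.1 × (6.95 - 5.02) = -4.053%, loss ≈ 7954 × 4.053/100 ≈ 322.
Year 2008: gap = -2.1 × (9.66 - 5.02) = -9.744%, loss ≈ 7954 × 9.744/100 ≈ 775.
Year 2009: gap = -2.1 × (9.64 - 5.02) = -9.702%, loss ≈ 7954 × 9.702/100 ≈ 772.
Year 2010: gap = -2.1 × (5.83 - 5.02) = -1.701%, loss ≈ 7954 × 1.701/100 ≈ 135.
Total lost output = 720 + 322 + 775 + 772 + 135 = 2724 billion.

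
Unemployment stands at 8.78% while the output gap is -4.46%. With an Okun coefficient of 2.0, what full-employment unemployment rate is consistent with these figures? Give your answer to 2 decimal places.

6.55%

From Okun's law, u - u* = -(output gap)/β = -(-4.46)/2.0 = 2.23 points.
So u* = 8.78 - 2.23 = 6.55%.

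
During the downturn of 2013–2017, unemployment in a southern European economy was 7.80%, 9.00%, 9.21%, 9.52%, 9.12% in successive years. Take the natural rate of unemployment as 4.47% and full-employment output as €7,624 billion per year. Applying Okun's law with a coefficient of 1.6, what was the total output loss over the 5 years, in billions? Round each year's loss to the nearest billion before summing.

€2,720 billion

Year 2013: gap = -1.6 × (7.8 - 4.47) = -5.328%, loss ≈ 7624 × 5.328/100 ≈ 406.
Year 2014: gap = -1.6 × (9 - 4.47) = -7.248%, loss ≈ 7624 × 7.248/100 ≈ 553.
Year 2015: gap = -1.6 × (9.21 - 4.47) = -7.584%, loss ≈ 7624 × 7.584/100 ≈ 578.
Year 2016: gap = -1.6 × (9.52 - 4.47) = -8.08%, loss ≈ 7624 × 8.08/100 ≈ 616.
Year 2017: gap = -1.6 × (9.12 - 4.47) = -7.44%, loss ≈ 7624 × 7.44/100 ≈ 567.
Total lost output = 406 + 553 + 578 + 616 + 567 = 2720 billion.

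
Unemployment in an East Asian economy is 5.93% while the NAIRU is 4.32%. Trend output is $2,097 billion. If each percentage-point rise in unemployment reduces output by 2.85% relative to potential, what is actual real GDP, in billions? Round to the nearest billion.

$2,001 billion

Unemployment gap = 5.93 - 4.32 = 1.61 points, so the output gap is -2.85 × 1.61 = -4.5885%.
Actual GDP = 2097 × (1 - 4.5885/100) = 2097 × 0.954115 ≈ 2001 billion.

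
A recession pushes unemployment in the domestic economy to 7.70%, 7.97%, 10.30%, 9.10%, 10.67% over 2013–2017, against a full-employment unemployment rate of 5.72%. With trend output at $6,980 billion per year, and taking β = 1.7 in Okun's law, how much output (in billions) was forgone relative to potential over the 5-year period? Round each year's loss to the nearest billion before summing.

Year 2013: gap = -1.7 × (7.7 - 5.72) = -3.366%, loss ≈ 6980 × 3.366/100 ≈ 235.
Year 2014: gap = -1.7 × (7.97 - 5.72) = -3.825%, loss ≈ 6980 × 3.825/100 ≈ 267.
Year 2015: gap = -1.7 × (10.3 - 5.72) = -7.786%, loss ≈ 6980 × 7.786/100 ≈ 543.
Year 2016: gap = -1.7 × (9.1 - 5.72) = -5.746%, loss ≈ 6980 × 5.746/100 ≈ 401.
Year 2017: gap = -1.7 × (10.67 - 5.72) = -8.415%, loss ≈ 6980 × 8.415/100 ≈ 587.
Total lost output = 235 + 267 + 543 + 401 + 587 = 2033 billion.

$2,033 billion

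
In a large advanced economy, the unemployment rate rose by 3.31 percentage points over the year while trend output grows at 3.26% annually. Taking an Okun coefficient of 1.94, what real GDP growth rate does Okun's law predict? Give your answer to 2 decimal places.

Growth-rate Okun's law: g_Y = g_Y* - β × Δu.
g_Y = 3.26 - 1.94 × (3.31) = 3.26 - 6.4214 = -3.1614%, i.e. -3.16% to 2 d.p.

-3.16%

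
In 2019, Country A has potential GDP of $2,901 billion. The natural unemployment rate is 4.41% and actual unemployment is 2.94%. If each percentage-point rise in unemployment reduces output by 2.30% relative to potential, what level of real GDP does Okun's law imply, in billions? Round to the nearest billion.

$2,999 billion

Unemployment gap = 2.94 - 4.41 = -1.47 points, so the output gap is -2.3 × (-1.47) = 3.381%.
Actual GDP = 2901 × (1 + 3.381/100) = 2901 × 1.03381 ≈ 2999 billion.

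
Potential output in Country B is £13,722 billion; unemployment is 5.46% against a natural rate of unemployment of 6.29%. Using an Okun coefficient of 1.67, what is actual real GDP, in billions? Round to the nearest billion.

Unemployment gap = 5.46 - 6.29 = -0.83 points, so the output gap is -1.67 × (-0.83) = 1.3861%.
Actual GDP = 13722 × (1 + 1.3861/100) = 13722 × 1.013861 ≈ 13912 billion.

£13,912 billion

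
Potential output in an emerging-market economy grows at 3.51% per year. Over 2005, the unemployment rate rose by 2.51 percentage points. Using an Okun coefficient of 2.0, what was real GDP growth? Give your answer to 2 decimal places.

-1.51%

Growth-rate Okun's law: g_Y = g_Y* - β × Δu.
g_Y = 3.51 - 2.0 × (2.51) = 3.51 - 5.02 = -1.51%, i.e. -1.51% to 2 d.p.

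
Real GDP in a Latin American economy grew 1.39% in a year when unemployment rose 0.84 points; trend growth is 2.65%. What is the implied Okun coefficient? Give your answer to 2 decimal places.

β ≈ 1.50

Growth form: g_Y = g_Y* - β × Δu, so β = (g_Y* - g_Y)/Δu.
β = (2.65 - 1.39)/0.84 = 1.26/0.84 = 1.50.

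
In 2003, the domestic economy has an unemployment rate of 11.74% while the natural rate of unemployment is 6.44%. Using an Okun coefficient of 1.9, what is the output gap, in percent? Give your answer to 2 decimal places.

-10.07%

The unemployment gap is 11.74 - 6.44 = 5.3 percentage points.
Okun's law gives an output gap of -1.9 × 5.3 = -10.07%, i.e. 10.07% below potential.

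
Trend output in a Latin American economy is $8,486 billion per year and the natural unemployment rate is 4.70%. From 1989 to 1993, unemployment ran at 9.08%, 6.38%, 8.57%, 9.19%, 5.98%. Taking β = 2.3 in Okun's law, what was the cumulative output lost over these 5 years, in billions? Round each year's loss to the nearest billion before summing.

$3,064 billion

Year 1989: gap = -2.3 × (9.08 - 4.7) = -10.074%, loss ≈ 8486 × 10.074/100 ≈ 855.
Year 1990: gap = -2.3 × (6.38 - 4.7) = -3.864%, loss ≈ 8486 × 3.864/100 ≈ 328.
Year 1991: gap = -2.3 × (8.57 - 4.7) = -8.901%, loss ≈ 8486 × 8.901/100 ≈ 755.
Year 1992: gap = -2.3 × (9.19 - 4.7) = -10.327%, loss ≈ 8486 × 10.327/100 ≈ 876.
Year 1993: gap = -2.3 × (5.98 - 4.7) = -2.944%, loss ≈ 8486 × 2.944/100 ≈ 250.
Total lost output = 855 + 328 + 755 + 876 + 250 = 3064 billion.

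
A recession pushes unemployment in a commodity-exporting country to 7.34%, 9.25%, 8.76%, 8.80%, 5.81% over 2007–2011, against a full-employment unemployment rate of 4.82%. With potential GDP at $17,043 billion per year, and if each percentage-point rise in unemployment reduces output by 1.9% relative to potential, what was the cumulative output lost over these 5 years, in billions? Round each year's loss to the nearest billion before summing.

$5,137 billion

Year 2007: gap = -1.9 × (7.34 - 4.82) = -4.788%, loss ≈ 17043 × 4.788/100 ≈ 816.
Year 2008: gap = -1.9 × (9.25 - 4.82) = -8.417%, loss ≈ 17043 × 8.417/100 ≈ 1435.
Year 2009: gap = -1.9 × (8.76 - 4.82) = -7.486%, loss ≈ 17043 × 7.486/100 ≈ 1276.
Year 2010: gap = -1.9 × (8.8 - 4.82) = -7.562%, loss ≈ 17043 × 7.562/100 ≈ 1289.
Year 2011: gap = -1.9 × (5.81 - 4.82) = -1.881%, loss ≈ 17043 × 1.881/100 ≈ 321.
Total lost output = 816 + 1435 + 1276 + 1289 + 321 = 5137 billion.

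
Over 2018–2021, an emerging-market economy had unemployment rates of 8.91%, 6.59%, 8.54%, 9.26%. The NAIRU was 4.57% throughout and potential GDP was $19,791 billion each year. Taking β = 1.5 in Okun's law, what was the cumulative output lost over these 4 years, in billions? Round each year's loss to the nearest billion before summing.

Year 2018: gap = -1.5 × (8.91 - 4.57) = -6.51%, loss ≈ 19791 × 6.51/100 ≈ 1288.
Year 2019: gap = -1.5 × (6.59 - 4.57) = -3.03%, loss ≈ 19791 × 3.03/100 ≈ 600.
Year 2020: gap = -1.5 × (8.54 - 4.57) = -5.955%, loss ≈ 19791 × 5.955/100 ≈ 1179.
Year 2021: gap = -1.5 × (9.26 - 4.57) = -7.035%, loss ≈ 19791 × 7.035/100 ≈ 1392.
Total lost output = 1288 + 600 + 1179 + 1392 = 4459 billion.

$4,459 billion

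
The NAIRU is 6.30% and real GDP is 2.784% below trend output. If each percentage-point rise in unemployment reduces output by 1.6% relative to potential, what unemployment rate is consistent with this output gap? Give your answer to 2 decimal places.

From Okun's law, u - u* = -(output gap)/β = -(-2.784)/1.6 = 1.74 points.
So u = 6.3 + 1.74 = 8.04%.

8.04%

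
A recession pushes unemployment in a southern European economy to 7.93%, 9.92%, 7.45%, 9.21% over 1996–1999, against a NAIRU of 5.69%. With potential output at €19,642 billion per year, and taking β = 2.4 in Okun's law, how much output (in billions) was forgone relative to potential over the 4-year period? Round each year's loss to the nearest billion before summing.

Year 1996: gap = -2.4 × (7.93 - 5.69) = -5.376%, loss ≈ 19642 × 5.376/100 ≈ 1056.
Year 1997: gap = -2.4 × (9.92 - 5.69) = -10.152%, loss ≈ 19642 × 10.152/100 ≈ 1994.
Year 1998: gap = -2.4 × (7.45 - 5.69) = -4.224%, loss ≈ 19642 × 4.224/100 ≈ 830.
Year 1999: gap = -2.4 × (9.21 - 5.69) = -8.448%, loss ≈ 19642 × 8.448/100 ≈ 1659.
Total lost output = 1056 + 1994 + 830 + 1659 = 5539 billion.

€5,539 billion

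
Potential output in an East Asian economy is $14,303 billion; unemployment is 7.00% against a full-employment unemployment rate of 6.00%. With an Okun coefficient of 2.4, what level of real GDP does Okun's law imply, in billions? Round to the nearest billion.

$13,960 billion

Unemployment gap = 7 - 6 = 1 point, so the output gap is -2.4 × 1 = -2.4%.
Actual GDP = 14303 × (1 - 2.4/100) = 14303 × 0.976 ≈ 13960 billion.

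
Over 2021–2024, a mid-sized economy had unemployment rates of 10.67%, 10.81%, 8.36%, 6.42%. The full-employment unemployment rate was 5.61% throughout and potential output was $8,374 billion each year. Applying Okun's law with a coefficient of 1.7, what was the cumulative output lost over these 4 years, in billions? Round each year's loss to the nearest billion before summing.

$1,966 billion

Year 2021: gap = -1.7 × (10.67 - 5.61) = -8.602%, loss ≈ 8374 × 8.602/100 ≈ 720.
Year 2022: gap = -1.7 × (10.81 - 5.61) = -8.84%, loss ≈ 8374 × 8.84/100 ≈ 740.
Year 2023: gap = -1.7 × (8.36 - 5.61) = -4.675%, loss ≈ 8374 × 4.675/100 ≈ 391.
Year 2024: gap = -1.7 × (6.42 - 5.61) = -1.377%, loss ≈ 8374 × 1.377/100 ≈ 115.
Total lost output = 720 + 740 + 391 + 115 = 1966 billion.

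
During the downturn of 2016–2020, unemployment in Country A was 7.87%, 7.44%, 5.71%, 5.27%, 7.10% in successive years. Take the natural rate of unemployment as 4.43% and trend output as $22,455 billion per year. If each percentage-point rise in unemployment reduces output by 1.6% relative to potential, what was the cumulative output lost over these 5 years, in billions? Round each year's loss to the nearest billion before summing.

$4,038 billion

Year 2016: gap = -1.6 × (7.87 - 4.43) = -5.504%, loss ≈ 22455 × 5.504/100 ≈ 1236.
Year 2017: gap = -1.6 × (7.44 - 4.43) = -4.816%, loss ≈ 22455 × 4.816/100 ≈ 1081.
Year 2018: gap = -1.6 × (5.71 - 4.43) = -2.048%, loss ≈ 22455 × 2.048/100 ≈ 460.
Year 2019: gap = -1.6 × (5.27 - 4.43) = -1.344%, loss ≈ 22455 × 1.344/100 ≈ 302.
Year 2020: gap = -1.6 × (7.1 - 4.43) = -4.272%, loss ≈ 22455 × 4.272/100 ≈ 959.
Total lost output = 1236 + 1081 + 460 + 302 + 959 = 4038 billion.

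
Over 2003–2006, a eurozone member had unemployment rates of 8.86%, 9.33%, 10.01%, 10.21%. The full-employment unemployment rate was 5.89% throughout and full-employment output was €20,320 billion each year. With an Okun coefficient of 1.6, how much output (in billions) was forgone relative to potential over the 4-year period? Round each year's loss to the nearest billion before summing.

€4,828 billion

Year 2003: gap = -1.6 × (8.86 - 5.89) = -4.752%, loss ≈ 20320 × 4.752/100 ≈ 966.
Year 2004: gap = -1.6 × (9.33 - 5.89) = -5.504%, loss ≈ 20320 × 5.504/100 ≈ 1118.
Year 2005: gap = -1.6 × (10.01 - 5.89) = -6.592%, loss ≈ 20320 × 6.592/100 ≈ 1339.
Year 2006: gap = -1.6 × (10.21 - 5.89) = -6.912%, loss ≈ 20320 × 6.912/100 ≈ 1405.
Total lost output = 966 + 1118 + 1339 + 1405 = 4828 billion.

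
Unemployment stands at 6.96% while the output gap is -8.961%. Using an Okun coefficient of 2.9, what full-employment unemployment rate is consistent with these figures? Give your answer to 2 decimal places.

3.87%

From Okun's law, u - u* = -(output gap)/β = -(-8.961)/2.9 = 3.09 points.
So u* = 6.96 - 3.09 = 3.87%.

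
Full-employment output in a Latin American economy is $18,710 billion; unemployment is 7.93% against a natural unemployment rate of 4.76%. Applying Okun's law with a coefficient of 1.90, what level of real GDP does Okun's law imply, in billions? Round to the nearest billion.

$17,583 billion

Unemployment gap = 7.93 - 4.76 = 3.17 points, so the output gap is -1.9 × 3.17 = -6.023%.
Actual GDP = 18710 × (1 - 6.023/100) = 18710 × 0.93977 ≈ 17583 billion.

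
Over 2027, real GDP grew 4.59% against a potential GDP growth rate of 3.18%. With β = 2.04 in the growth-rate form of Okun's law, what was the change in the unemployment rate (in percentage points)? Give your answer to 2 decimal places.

-0.69 percentage points

Growth-rate Okun's law: g_Y = g_Y* - β × Δu, so Δu = (g_Y* - g_Y)/β.
Δu = (3.18 - 4.59)/2.04 = -1.41/2.04 = -0.69 percentage points.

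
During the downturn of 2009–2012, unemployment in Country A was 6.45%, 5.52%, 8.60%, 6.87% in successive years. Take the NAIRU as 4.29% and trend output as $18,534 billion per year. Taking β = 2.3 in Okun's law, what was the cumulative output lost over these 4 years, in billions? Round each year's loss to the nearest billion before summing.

$4,382 billion

Year 2009: gap = -2.3 × (6.45 - 4.29) = -4.968%, loss ≈ 18534 × 4.968/100 ≈ 921.
Year 2010: gap = -2.3 × (5.52 - 4.29) = -2.829%, loss ≈ 18534 × 2.829/100 ≈ 524.
Year 2011: gap = -2.3 × (8.6 - 4.29) = -9.913%, loss ≈ 18534 × 9.913/100 ≈ 1837.
Year 2012: gap = -2.3 × (6.87 - 4.29) = -5.934%, loss ≈ 18534 × 5.934/100 ≈ 1100.
Total lost output = 921 + 524 + 1837 + 1100 = 4382 billion.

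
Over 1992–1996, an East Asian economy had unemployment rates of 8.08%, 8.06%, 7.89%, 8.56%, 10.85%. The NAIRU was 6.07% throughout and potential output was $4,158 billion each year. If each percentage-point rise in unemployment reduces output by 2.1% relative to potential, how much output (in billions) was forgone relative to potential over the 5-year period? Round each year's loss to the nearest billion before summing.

Year 1992: gap = -2.1 × (8.08 - 6.07) = -4.221%, loss ≈ 4158 × 4.221/100 ≈ 176.
Year 1993: gap = -2.1 × (8.06 - 6.07) = -4.179%, loss ≈ 4158 × 4.179/100 ≈ 174.
Year 1994: gap = -2.1 × (7.89 - 6.07) = -3.822%, loss ≈ 4158 × 3.822/100 ≈ 159.
Year 1995: gap = -2.1 × (8.56 - 6.07) = -5.229%, loss ≈ 4158 × 5.229/100 ≈ 217.
Year 1996: gap = -2.1 × (10.85 - 6.07) = -10.038%, loss ≈ 4158 × 10.038/100 ≈ 417.
Total lost output = 176 + 174 + 159 + 217 + 417 = 1143 billion.

$1,143 billion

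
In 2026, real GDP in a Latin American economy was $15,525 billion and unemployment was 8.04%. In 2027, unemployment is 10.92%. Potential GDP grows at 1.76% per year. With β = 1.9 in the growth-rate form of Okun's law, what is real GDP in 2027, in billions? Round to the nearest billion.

$14,949 billion

Δu = 10.92 - 8.04 = 2.88 points.
Okun's law (growth form): g_Y = g_Y* - β × Δu = 1.76 - 1.9 × (2.88) = 1.76 - 5.472 = -3.712%.
Real GDP in the next year = 15525 × (1 - 3.712/100) = 15525 × 0.96288 ≈ 14949 billion.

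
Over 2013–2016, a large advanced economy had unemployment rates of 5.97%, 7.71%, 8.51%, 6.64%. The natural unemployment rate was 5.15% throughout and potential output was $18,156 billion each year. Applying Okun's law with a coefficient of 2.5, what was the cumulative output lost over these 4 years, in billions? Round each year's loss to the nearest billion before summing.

$3,735 billion

Year 2013: gap = -2.5 × (5.97 - 5.15) = -2.05%, loss ≈ 18156 × 2.05/100 ≈ 372.
Year 2014: gap = -2.5 × (7.71 - 5.15) = -6.4%, loss ≈ 18156 × 6.4/100 ≈ 1162.
Year 2015: gap = -2.5 × (8.51 - 5.15) = -8.4%, loss ≈ 18156 × 8.4/100 ≈ 1525.
Year 2016: gap = -2.5 × (6.64 - 5.15) = -3.725%, loss ≈ 18156 × 3.725/100 ≈ 676.
Total lost output = 372 + 1162 + 1525 + 676 = 3735 billion.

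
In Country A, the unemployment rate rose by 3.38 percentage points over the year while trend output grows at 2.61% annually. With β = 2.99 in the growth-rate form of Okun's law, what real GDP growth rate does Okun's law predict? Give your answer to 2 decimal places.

Growth-rate Okun's law: g_Y = g_Y* - β × Δu.
g_Y = 2.61 - 2.99 × (3.38) = 2.61 - 10.1062 = -7.4962%, i.e. -7.50% to 2 d.p.

-7.50%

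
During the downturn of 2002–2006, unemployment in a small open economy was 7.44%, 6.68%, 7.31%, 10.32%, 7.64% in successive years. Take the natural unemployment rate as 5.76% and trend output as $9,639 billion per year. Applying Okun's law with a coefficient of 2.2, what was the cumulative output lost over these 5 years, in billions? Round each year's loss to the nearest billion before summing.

$2,246 billion

Year 2002: gap = -2.2 × (7.44 - 5.76) = -3.696%, loss ≈ 9639 × 3.696/100 ≈ 356.
Year 2003: gap = -2.2 × (6.68 - 5.76) = -2.024%, loss ≈ 9639 × 2.024/100 ≈ 195.
Year 2004: gap = -2.2 × (7.31 - 5.76) = -3.41%, loss ≈ 9639 × 3.41/100 ≈ 329.
Year 2005: gap = -2.2 × (10.32 - 5.76) = -10.032%, loss ≈ 9639 × 10.032/100 ≈ 967.
Year 2006: gap = -2.2 × (7.64 - 5.76) = -4.136%, loss ≈ 9639 × 4.136/100 ≈ 399.
Total lost output = 356 + 195 + 329 + 967 + 399 = 2246 billion.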